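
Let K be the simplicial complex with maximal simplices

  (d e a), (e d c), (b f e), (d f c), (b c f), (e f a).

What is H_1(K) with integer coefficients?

H_1 ≅ Z.

Fix the vertex order a < b < c < d < e < f and write every simplex with vertices in increasing order. Then dim K = 2 and the simplices of K are:

  0-simplices (6): a, b, c, d, e, f
  1-simplices (12): ad, ae, af, bc, be, bf, cd, ce, cf, de, df, ef
  2-simplices (6): ade, aef, bcf, bef, cde, cdf

so the chain groups are C_0 ≅ Z^6, C_1 ≅ Z^12, C_2 ≅ Z^6.

The boundary map ∂_1: C_1 → C_0 maps an edge to its endpoints' difference, ∂[p,q] = q − p. For instance
  ∂cf = f − c.
As a 6×12 matrix over Z this has rank 5, with invariant factors (1,1,1,1,1).

Boundary ∂_2: C_2 → C_1 sends each 2-simplex [p,q,r] to [q,r] − [p,r] + [p,q]. For instance
  ∂cdf = df − cf + cd,
  ∂aef = ef − af + ae.
The resulting 12×6 matrix has rank 6, and its Smith normal form has invariant factors (1,1,1,1,1,1).

Now H_k = ker ∂_k / im ∂_{k+1}, so:

  H_1: rank ker ∂_1 − rank ∂_2 = (12 − 5) − 6 = 1, and the invariant factors of ∂_2 are all 1, so H_1 = Z.

(K is a triangulation of the cylinder S^1 x I.)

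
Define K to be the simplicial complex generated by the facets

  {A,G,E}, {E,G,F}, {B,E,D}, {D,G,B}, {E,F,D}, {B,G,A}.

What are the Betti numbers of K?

K has 6 vertices, 12 edges, 6 triangles.
rank ∂_0 = 0, rank ∂_1 = 5 ⇒ b_0 = 6 − 0 − 5 = 1; all invariant factors of ∂_1 are 1 so no torsion. So H_0 = Z.
rank ∂_1 = 5, rank ∂_2 = 6 ⇒ b_1 = 12 − 5 − 6 = 1; all invariant factors of ∂_2 are 1 so no torsion. So H_1 = Z.
rank ∂_2 = 6, rank ∂_3 = 0 ⇒ b_2 = 6 − 6 − 0 = 0. So H_2 = 0.

b_0 = 1, b_1 = 1, b_2 = 0.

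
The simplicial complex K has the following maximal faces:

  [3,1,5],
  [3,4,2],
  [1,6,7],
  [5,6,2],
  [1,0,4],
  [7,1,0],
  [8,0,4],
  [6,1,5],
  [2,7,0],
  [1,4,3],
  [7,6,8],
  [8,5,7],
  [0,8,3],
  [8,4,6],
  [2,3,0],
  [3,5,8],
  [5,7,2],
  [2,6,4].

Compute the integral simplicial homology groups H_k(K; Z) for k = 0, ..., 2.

H_0 = Z,  H_1 = Z ⊕ Z/2Z,  H_2 = 0.

Take the total order 0 < 1 < 2 < 3 < 4 < 5 < 6 < 7 < 8 on the vertex set. Then K (dimension 2) consists of the simplices:

  0-simplices (9): [0], [1], [2], [3], [4], [5], [6], [7], [8]
  1-simplices (27): (27 of them)
  2-simplices (18): [0,1,4], [0,1,7], [0,2,3], [0,2,7], [0,3,8], [0,4,8], [1,3,4], [1,3,5], [1,5,6], [1,6,7], [2,3,4], [2,4,6], [2,5,6], [2,5,7], [3,5,8], [4,6,8], [5,7,8], [6,7,8]

Hence C_0 ≅ Z^9, C_1 ≅ Z^27, C_2 ≅ Z^18.

Boundary ∂_1: C_1 → C_0 maps an edge to its endpoints' difference, ∂[p,q] = q − p.
The resulting 9×27 matrix has rank 8, and its Smith normal form has invariant factors (1,1,1,1,1,1,1,1).

∂_2: C_2 → C_1 maps a triangle to the signed sum of its edges. For instance
  ∂[4,6,8] = [6,8] − [4,8] + [4,6],
  ∂[1,5,6] = [5,6] − [1,6] + [1,5].
This gives a 27×18 integer matrix of rank 18; reducing to Smith normal form yields diagonal entries (1,1,1,1,1,1,1,1,1,1,1,1,1,1,1,1,1,2).

Computing H_k = (kernel of ∂_k) / (image of ∂_{k+1}):

  H_0: rank C_0 − rank ∂_1 = 9 − 8 = 1, and the invariant factors of ∂_1 are all 1, so H_0 = Z.
  H_1: rank ker ∂_1 − rank ∂_2 = (27 − 8) − 18 = 1, and ∂_2 has invariant factor 2 > 1, so H_1 = Z ⊕ Z/2Z.
  H_2: rank ker ∂_2 − rank ∂_3 = (18 − 18) − 0 = 0, and there is no ∂_3, so H_2 = 0.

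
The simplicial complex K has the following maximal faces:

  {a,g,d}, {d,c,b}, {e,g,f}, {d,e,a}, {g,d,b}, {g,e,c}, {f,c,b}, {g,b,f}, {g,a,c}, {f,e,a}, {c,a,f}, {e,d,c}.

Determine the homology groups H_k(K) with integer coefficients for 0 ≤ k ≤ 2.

Order the vertices as a < b < c < d < e < f < g. Listing each simplex with vertices in this order, K has dimension 2 with simplices:

  0-simplices (7): a, b, c, d, e, f, g
  1-simplices (18): ac, ad, ae, af, ag, bc, bd, bf, bg, cd, ce, cf, cg, de, dg, ef, eg, fg
  2-simplices (12): acf, acg, ade, adg, aef, bcd, bcf, bdg, bfg, cde, ceg, efg

giving chain groups C_0 ≅ Z^7, C_1 ≅ Z^18, C_2 ≅ Z^12.

∂_1: C_1 → C_0 maps an edge to its endpoints' difference, ∂[p,q] = q − p.
The resulting 7×18 matrix has rank 6, and its Smith normal form has invariant factors (1,1,1,1,1,1).

The boundary map ∂_2: C_2 → C_1 acts by ∂[p,q,r] = [q,r] − [p,r] + [p,q]. For instance
  ∂bfg = fg − bg + bf,
  ∂cde = de − ce + cd.
This gives a 18×12 integer matrix of rank 12; reducing to Smith normal form yields diagonal entries (1,1,1,1,1,1,1,1,1,1,1,2).

From H_k ≅ ker(∂_k) / im(∂_{k+1}) we obtain:

  H_0: rank C_0 − rank ∂_1 = 7 − 6 = 1, and the invariant factors of ∂_1 are all 1, so H_0 ≅ Z.
  H_1: rank ker ∂_1 − rank ∂_2 = (18 − 6) − 12 = 0, and ∂_2 has invariant factor 2 > 1, so H_1 ≅ Z_2.
  H_2: rank ker ∂_2 − rank ∂_3 = (12 − 12) − 0 = 0, and there is no ∂_3, so H_2 ≅ 0.

H_0 ≅ Z,  H_1 ≅ Z_2,  H_2 = 0.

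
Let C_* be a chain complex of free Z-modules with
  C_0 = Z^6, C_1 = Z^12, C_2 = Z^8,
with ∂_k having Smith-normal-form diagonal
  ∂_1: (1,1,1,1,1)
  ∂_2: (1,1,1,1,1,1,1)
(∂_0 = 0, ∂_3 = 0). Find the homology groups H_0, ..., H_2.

H_0 ≅ Z,  H_1 = 0,  H_2 ≅ Z.

H_0: b_0 = 6 − 0 − 5 = 1; torsion from ∂_1 factors > 1: none. So H_0 ≅ Z.
H_1: b_1 = 12 − 5 − 7 = 0; torsion from ∂_2 factors > 1: none. So H_1 ≅ 0.
H_2: b_2 = 8 − 7 − 0 = 1; torsion from ∂_3 factors > 1: none. So H_2 ≅ Z.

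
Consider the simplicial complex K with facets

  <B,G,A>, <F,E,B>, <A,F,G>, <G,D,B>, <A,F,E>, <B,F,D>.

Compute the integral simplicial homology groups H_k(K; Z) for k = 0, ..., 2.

H_0 ≅ Z,  H_1 ≅ Z,  H_2 = 0.

K has 6 vertices, 12 edges, 6 triangles.
rank ∂_0 = 0, rank ∂_1 = 5 ⇒ b_0 = 6 − 0 − 5 = 1; all invariant factors of ∂_1 are 1 so no torsion. So H_0 ≅ Z.
rank ∂_1 = 5, rank ∂_2 = 6 ⇒ b_1 = 12 − 5 − 6 = 1; all invariant factors of ∂_2 are 1 so no torsion. So H_1 ≅ Z.
rank ∂_2 = 6, rank ∂_3 = 0 ⇒ b_2 = 6 − 6 − 0 = 0. So H_2 ≅ 0.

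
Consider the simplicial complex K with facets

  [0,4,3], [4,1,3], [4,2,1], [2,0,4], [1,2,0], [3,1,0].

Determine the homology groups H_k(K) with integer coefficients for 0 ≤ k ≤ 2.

K has 5 vertices, 9 edges, 6 triangles.
rank ∂_0 = 0, rank ∂_1 = 4 ⇒ b_0 = 5 − 0 − 4 = 1; all invariant factors of ∂_1 are 1 so no torsion. So H_0 = Z.
rank ∂_1 = 4, rank ∂_2 = 5 ⇒ b_1 = 9 − 4 − 5 = 0; all invariant factors of ∂_2 are 1 so no torsion. So H_1 = 0.
rank ∂_2 = 5, rank ∂_3 = 0 ⇒ b_2 = 6 − 5 − 0 = 1. So H_2 = Z.

H_0 = Z,  H_1 = 0,  H_2 = Z.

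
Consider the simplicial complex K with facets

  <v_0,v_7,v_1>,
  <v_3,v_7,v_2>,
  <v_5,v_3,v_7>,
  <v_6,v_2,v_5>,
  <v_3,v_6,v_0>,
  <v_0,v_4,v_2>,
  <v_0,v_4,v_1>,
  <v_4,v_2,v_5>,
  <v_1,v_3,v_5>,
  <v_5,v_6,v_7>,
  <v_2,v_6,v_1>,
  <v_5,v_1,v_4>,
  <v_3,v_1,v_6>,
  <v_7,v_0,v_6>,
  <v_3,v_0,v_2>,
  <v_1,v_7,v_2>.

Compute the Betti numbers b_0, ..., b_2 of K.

b_0 = 1, b_1 = 2, b_2 = 1.

K has 8 vertices, 24 edges, 16 triangles.
rank ∂_0 = 0, rank ∂_1 = 7 ⇒ b_0 = 8 − 0 − 7 = 1; all invariant factors of ∂_1 are 1 so no torsion. So H_0 = Z.
rank ∂_1 = 7, rank ∂_2 = 15 ⇒ b_1 = 24 − 7 − 15 = 2; all invariant factors of ∂_2 are 1 so no torsion. So H_1 = Z^2.
rank ∂_2 = 15, rank ∂_3 = 0 ⇒ b_2 = 16 − 15 − 0 = 1. So H_2 = Z.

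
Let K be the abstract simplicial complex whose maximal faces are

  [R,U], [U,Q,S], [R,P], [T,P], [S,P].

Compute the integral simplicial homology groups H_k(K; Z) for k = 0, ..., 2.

H_0 = Z,  H_1 = Z,  H_2 = 0.

Take the total order P < Q < R < S < T < U on the vertex set. Then K (dimension 2) consists of the simplices:

  0-simplices (6): P, Q, R, S, T, U
  1-simplices (7): PR, PS, PT, QS, QU, RU, SU
  2-simplices (1): QSU

so the chain groups are C_0 ≅ Z^6, C_1 ≅ Z^7, C_2 ≅ Z^1.

∂_1: C_1 → C_0 is given by ∂[p,q] = [q] − [p].
As a 6×7 matrix over Z this has rank 5, with invariant factors (1,1,1,1,1).

Boundary ∂_2: C_2 → C_1 sends each 2-simplex [p,q,r] to [q,r] − [p,r] + [p,q]. For instance
  ∂QSU = SU − QU + QS.
This gives a 7×1 integer matrix of rank 1; reducing to Smith normal form yields diagonal entries (1).

From H_k ≅ ker(∂_k) / im(∂_{k+1}) we obtain:

  H_0: rank C_0 − rank ∂_1 = 6 − 5 = 1, and the invariant factors of ∂_1 are all 1, so H_0 ≅ Z.
  H_1: rank ker ∂_1 − rank ∂_2 = (7 − 5) − 1 = 1, and the invariant factors of ∂_2 are all 1, so H_1 ≅ Z.
  H_2: rank ker ∂_2 − rank ∂_3 = (1 − 1) − 0 = 0, and there is no ∂_3, so H_2 ≅ 0.

As a check, the Euler characteristic is 6 − 7 + 1 = 0, which agrees with 1 − 1 + 0 = 0.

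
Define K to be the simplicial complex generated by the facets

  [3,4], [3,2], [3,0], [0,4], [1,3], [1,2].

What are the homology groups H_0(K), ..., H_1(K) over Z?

H_0 = Z,  H_1 = Z^2.

Fix the vertex order 0 < 1 < 2 < 3 < 4 and write every simplex with vertices in increasing order. Then dim K = 1 and the simplices of K are:

  0-simplices (5): [0], [1], [2], [3], [4]
  1-simplices (6): [0,3], [0,4], [1,2], [1,3], [2,3], [3,4]

so the chain groups are C_0 ≅ Z^5, C_1 ≅ Z^6.

The boundary map ∂_1: C_1 → C_0 maps an edge to its endpoints' difference, ∂[p,q] = q − p.
This gives a 5×6 integer matrix of rank 4; reducing to Smith normal form yields diagonal entries (1,1,1,1).

From H_k ≅ ker(∂_k) / im(∂_{k+1}) we obtain:

  H_0: rank C_0 − rank ∂_1 = 5 − 4 = 1, and the invariant factors of ∂_1 are all 1, so H_0 = Z.
  H_1: rank ker ∂_1 − rank ∂_2 = (6 − 4) − 0 = 2, and there is no ∂_2, so H_1 = Z^2.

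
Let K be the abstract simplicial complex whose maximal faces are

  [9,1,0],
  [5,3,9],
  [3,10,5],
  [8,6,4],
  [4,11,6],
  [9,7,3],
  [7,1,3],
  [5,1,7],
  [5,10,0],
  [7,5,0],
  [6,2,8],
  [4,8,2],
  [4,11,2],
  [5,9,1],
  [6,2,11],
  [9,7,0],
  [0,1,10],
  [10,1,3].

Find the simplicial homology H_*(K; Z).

K has 12 vertices, 27 edges, 18 triangles.
rank ∂_0 = 0, rank ∂_1 = 10 ⇒ b_0 = 12 − 0 − 10 = 2; all invariant factors of ∂_1 are 1 so no torsion. So H_0 = Z^2.
rank ∂_1 = 10, rank ∂_2 = 17 ⇒ b_1 = 27 − 10 − 17 = 0; ∂_2 has invariant factor(s) [2] giving torsion. So H_1 = Z/2.
rank ∂_2 = 17, rank ∂_3 = 0 ⇒ b_2 = 18 − 17 − 0 = 1. So H_2 = Z.

H_0 ≅ Z^2,  H_1 ≅ Z/2,  H_2 ≅ Z.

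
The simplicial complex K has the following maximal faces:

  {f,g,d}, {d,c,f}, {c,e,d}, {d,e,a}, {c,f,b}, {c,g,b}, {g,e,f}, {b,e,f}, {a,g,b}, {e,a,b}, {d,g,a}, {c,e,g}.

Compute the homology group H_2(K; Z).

Take the total order a < b < c < d < e < f < g on the vertex set. Then K (dimension 2) consists of the simplices:

  0-simplices (7): a, b, c, d, e, f, g
  1-simplices (18): ab, ad, ae, ag, bc, be, bf, bg, cd, ce, cf, cg, de, df, dg, ef, eg, fg
  2-simplices (12): abe, abg, ade, adg, bcf, bcg, bef, cde, cdf, ceg, dfg, efg

so the chain groups are C_0 ≅ Z^7, C_1 ≅ Z^18, C_2 ≅ Z^12.

∂_1: C_1 → C_0 is given by ∂[p,q] = [q] − [p].
This gives a 7×18 integer matrix of rank 6; reducing to Smith normal form yields diagonal entries (1,1,1,1,1,1).

The boundary map ∂_2: C_2 → C_1 sends each 2-simplex [p,q,r] to [q,r] − [p,r] + [p,q]. For instance
  ∂bcg = cg − bg + bc,
  ∂dfg = fg − dg + df.
The resulting 18×12 matrix has rank 12, and its Smith normal form has invariant factors (1,1,1,1,1,1,1,1,1,1,1,2).

Computing H_k = (kernel of ∂_k) / (image of ∂_{k+1}):

  H_2: rank ker ∂_2 − rank ∂_3 = (12 − 12) − 0 = 0, and there is no ∂_3, so H_2 ≅ 0.

(K is a triangulation of the real projective plane RP^2.)

H_2 = 0.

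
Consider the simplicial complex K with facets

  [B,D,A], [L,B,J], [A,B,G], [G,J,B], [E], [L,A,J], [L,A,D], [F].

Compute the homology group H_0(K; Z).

H_0 ≅ Z^3.

Fix the vertex order A < B < D < E < F < G < J < L and write every simplex with vertices in increasing order. Then dim K = 2 and the simplices of K are:

  0-simplices (8): A, B, D, E, F, G, J, L
  1-simplices (12): AB, AD, AG, AJ, AL, BD, BG, BJ, BL, DL, GJ, JL
  2-simplices (6): ABD, ABG, ADL, AJL, BGJ, BJL

giving chain groups C_0 ≅ Z^8, C_1 ≅ Z^12, C_2 ≅ Z^6.

∂_1: C_1 → C_0 is given by ∂[p,q] = [q] − [p]. For instance
  ∂AB = B − A.
The 8×12 boundary matrix has rank 5 and Smith normal form diag(1,1,1,1,1).

The boundary map ∂_2: C_2 → C_1 sends each 2-simplex [p,q,r] to [q,r] − [p,r] + [p,q]. For instance
  ∂ADL = DL − AL + AD,
  ∂AJL = JL − AL + AJ.
The resulting 12×6 matrix has rank 6, and its Smith normal form has invariant factors (1,1,1,1,1,1).

Now H_k = ker ∂_k / im ∂_{k+1}, so:

  H_0: rank C_0 − rank ∂_1 = 8 − 5 = 3, and the invariant factors of ∂_1 are all 1, so H_0 = Z^3.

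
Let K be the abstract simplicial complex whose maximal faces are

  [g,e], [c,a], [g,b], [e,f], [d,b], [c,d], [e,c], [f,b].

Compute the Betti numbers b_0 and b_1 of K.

b_0 = 1, b_1 = 2.

Order the vertices as a < b < c < d < e < f < g. Listing each simplex with vertices in this order, K has dimension 1 with simplices:

  0-simplices (7): a, b, c, d, e, f, g
  1-simplices (8): ac, bd, bf, bg, cd, ce, ef, eg

so the chain groups are C_0 ≅ Z^7, C_1 ≅ Z^8.

The boundary map ∂_1: C_1 → C_0 maps an edge to its endpoints' difference, ∂[p,q] = q − p.
The 7×8 boundary matrix has rank 6 and Smith normal form diag(1,1,1,1,1,1).

Computing H_k = (kernel of ∂_k) / (image of ∂_{k+1}):

  H_0: rank C_0 − rank ∂_1 = 7 − 6 = 1, and the invariant factors of ∂_1 are all 1, so H_0 = Z.
  H_1: rank ker ∂_1 − rank ∂_2 = (8 − 6) − 0 = 2, and there is no ∂_2, so H_1 = Z^2.

Hence the Betti numbers are b_0 = 1, b_1 = 2.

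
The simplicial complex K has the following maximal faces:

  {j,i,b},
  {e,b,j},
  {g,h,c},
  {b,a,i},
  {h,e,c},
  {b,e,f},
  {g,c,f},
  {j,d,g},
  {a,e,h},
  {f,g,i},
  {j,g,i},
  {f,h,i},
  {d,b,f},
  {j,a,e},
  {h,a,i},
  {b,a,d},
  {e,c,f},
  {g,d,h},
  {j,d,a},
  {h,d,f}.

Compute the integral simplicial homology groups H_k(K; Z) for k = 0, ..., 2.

Order the vertices as a < b < c < d < e < f < g < h < i < j. Listing each simplex with vertices in this order, K has dimension 2 with simplices:

  0-simplices (10): a, b, c, d, e, f, g, h, i, j
  1-simplices (30): ab, ad, ae, ah, ai, aj, bd, be, bf, bi, bj, ce, cf, cg, ch, df, dg, dh, dj, ef, eh, ej, fg, fh, fi, gh, gi, gj, hi, ij
  2-simplices (20): abd, abi, adj, aeh, aej, ahi, bdf, bef, bej, bij, cef, ceh, cfg, cgh, dfh, dgh, dgj, fgi, fhi, gij

Hence C_0 ≅ Z^10, C_1 ≅ Z^30, C_2 ≅ Z^20.

∂_1: C_1 → C_0 maps an edge to its endpoints' difference, ∂[p,q] = q − p. For instance
  ∂gi = i − g.
The 10×30 boundary matrix has rank 9 and Smith normal form diag(1,1,1,1,1,1,1,1,1).

The boundary map ∂_2: C_2 → C_1 sends each 2-simplex [p,q,r] to [q,r] − [p,r] + [p,q]. For instance
  ∂adj = dj − aj + ad,
  ∂fhi = hi − fi + fh.
This gives a 30×20 integer matrix of rank 20; reducing to Smith normal form yields diagonal entries (1,1,1,1,1,1,1,1,1,1,1,1,1,1,1,1,1,1,1,2).

Now H_k = ker ∂_k / im ∂_{k+1}, so:

  H_0: rank C_0 − rank ∂_1 = 10 − 9 = 1, and the invariant factors of ∂_1 are all 1, so H_0 = Z.
  H_1: rank ker ∂_1 − rank ∂_2 = (30 − 9) − 20 = 1, and ∂_2 has invariant factor 2 > 1, so H_1 = Z ⊕ Z/2.
  H_2: rank ker ∂_2 − rank ∂_3 = (20 − 20) − 0 = 0, and there is no ∂_3, so H_2 = 0.

H_0 = Z,  H_1 = Z ⊕ Z/2,  H_2 = 0.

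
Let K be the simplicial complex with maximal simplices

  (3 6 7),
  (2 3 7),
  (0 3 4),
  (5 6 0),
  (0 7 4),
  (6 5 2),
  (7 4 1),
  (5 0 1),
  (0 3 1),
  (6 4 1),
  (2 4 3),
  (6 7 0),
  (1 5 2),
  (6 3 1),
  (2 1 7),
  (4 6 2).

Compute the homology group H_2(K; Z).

Order the vertices as 0 < 1 < 2 < 3 < 4 < 5 < 6 < 7. Listing each simplex with vertices in this order, K has dimension 2 with simplices:

  0-simplices (8): [0], [1], [2], [3], [4], [5], [6], [7]
  1-simplices (24): (24 of them)
  2-simplices (16): [0,1,3], [0,1,5], [0,3,4], [0,4,7], [0,5,6], [0,6,7], [1,2,5], [1,2,7], [1,3,6], [1,4,6], [1,4,7], [2,3,4], [2,3,7], [2,4,6], [2,5,6], [3,6,7]

giving chain groups C_0 ≅ Z^8, C_1 ≅ Z^24, C_2 ≅ Z^16.

The boundary map ∂_1: C_1 → C_0 sends each edge [p,q] (with p < q) to q − p. For instance
  ∂[2,7] = [7] − [2].
The resulting 8×24 matrix has rank 7, and its Smith normal form has invariant factors (1,1,1,1,1,1,1).

The boundary map ∂_2: C_2 → C_1 maps a triangle to the signed sum of its edges. For instance
  ∂[0,3,4] = [3,4] − [0,4] + [0,3],
  ∂[0,5,6] = [5,6] − [0,6] + [0,5].
The resulting 24×16 matrix has rank 15, and its Smith normal form has invariant factors (1,1,1,1,1,1,1,1,1,1,1,1,1,1,1).

Now H_k = ker ∂_k / im ∂_{k+1}, so:

  H_2: rank ker ∂_2 − rank ∂_3 = (16 − 15) − 0 = 1, and there is no ∂_3, so H_2 ≅ Z.

(K is a triangulation of the torus T^2.)

H_2 ≅ Z.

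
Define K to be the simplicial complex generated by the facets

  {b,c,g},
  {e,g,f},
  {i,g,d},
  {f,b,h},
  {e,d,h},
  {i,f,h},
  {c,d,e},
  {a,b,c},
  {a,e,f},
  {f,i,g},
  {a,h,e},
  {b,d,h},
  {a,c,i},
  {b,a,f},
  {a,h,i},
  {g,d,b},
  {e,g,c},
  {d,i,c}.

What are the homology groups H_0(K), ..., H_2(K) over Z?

K has 9 vertices, 27 edges, 18 triangles.
rank ∂_0 = 0, rank ∂_1 = 8 ⇒ b_0 = 9 − 0 − 8 = 1; all invariant factors of ∂_1 are 1 so no torsion. So H_0 ≅ Z.
rank ∂_1 = 8, rank ∂_2 = 18 ⇒ b_1 = 27 − 8 − 18 = 1; ∂_2 has invariant factor(s) [2] giving torsion. So H_1 ≅ Z ⊕ Z/2.
rank ∂_2 = 18, rank ∂_3 = 0 ⇒ b_2 = 18 − 18 − 0 = 0. So H_2 ≅ 0.

H_0 = Z,  H_1 = Z ⊕ Z/2,  H_2 = 0.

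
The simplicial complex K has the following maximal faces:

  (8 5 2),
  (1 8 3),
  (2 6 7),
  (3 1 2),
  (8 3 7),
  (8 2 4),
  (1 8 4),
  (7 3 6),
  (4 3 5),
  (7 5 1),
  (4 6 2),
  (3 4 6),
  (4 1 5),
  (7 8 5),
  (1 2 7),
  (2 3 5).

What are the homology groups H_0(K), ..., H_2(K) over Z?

H_0 = Z,  H_1 = Z^2,  H_2 = Z.

Take the total order 1 < 2 < 3 < 4 < 5 < 6 < 7 < 8 on the vertex set. Then K (dimension 2) consists of the simplices:

  0-simplices (8): [1], [2], [3], [4], [5], [6], [7], [8]
  1-simplices (24): (24 of them)
  2-simplices (16): [1,2,3], [1,2,7], [1,3,8], [1,4,5], [1,4,8], [1,5,7], [2,3,5], [2,4,6], [2,4,8], [2,5,8], [2,6,7], [3,4,5], [3,4,6], [3,6,7], [3,7,8], [5,7,8]

so the chain groups are C_0 ≅ Z^8, C_1 ≅ Z^24, C_2 ≅ Z^16.

∂_1: C_1 → C_0 is given by ∂[p,q] = [q] − [p].
The 8×24 boundary matrix has rank 7 and Smith normal form diag(1,1,1,1,1,1,1).

The boundary map ∂_2: C_2 → C_1 maps a triangle to the signed sum of its edges. For instance
  ∂[2,5,8] = [5,8] − [2,8] + [2,5],
  ∂[1,4,5] = [4,5] − [1,5] + [1,4].
The 24×16 boundary matrix has rank 15 and Smith normal form diag(1,1,1,1,1,1,1,1,1,1,1,1,1,1,1).

Now H_k = ker ∂_k / im ∂_{k+1}, so:

  H_0: rank C_0 − rank ∂_1 = 8 − 7 = 1, and the invariant factors of ∂_1 are all 1, so H_0 = Z.
  H_1: rank ker ∂_1 − rank ∂_2 = (24 − 7) − 15 = 2, and the invariant factors of ∂_2 are all 1, so H_1 = Z^2.
  H_2: rank ker ∂_2 − rank ∂_3 = (16 − 15) − 0 = 1, and there is no ∂_3, so H_2 = Z.

As a check, the Euler characteristic is 8 − 24 + 16 = 0, which agrees with 1 − 2 + 1 = 0.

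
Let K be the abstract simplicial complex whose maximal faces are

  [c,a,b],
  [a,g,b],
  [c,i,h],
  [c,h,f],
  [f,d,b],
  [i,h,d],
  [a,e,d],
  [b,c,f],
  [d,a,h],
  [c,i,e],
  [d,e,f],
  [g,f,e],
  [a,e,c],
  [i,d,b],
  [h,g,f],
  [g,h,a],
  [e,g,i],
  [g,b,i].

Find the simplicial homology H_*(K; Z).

H_0 = Z,  H_1 = Z^2,  H_2 = Z.

Order the vertices as a < b < c < d < e < f < g < h < i. Listing each simplex with vertices in this order, K has dimension 2 with simplices:

  0-simplices (9): a, b, c, d, e, f, g, h, i
  1-simplices (27): ab, ac, ad, ae, ag, ah, bc, bd, bf, bg, bi, ce, cf, ch, ci, de, df, dh, di, ef, eg, ei, fg, fh, gh, gi, hi
  2-simplices (18): abc, abg, ace, ade, adh, agh, bcf, bdf, bdi, bgi, cei, cfh, chi, def, dhi, efg, egi, fgh

so the chain groups are C_0 ≅ Z^9, C_1 ≅ Z^27, C_2 ≅ Z^18.

The boundary map ∂_1: C_1 → C_0 sends each edge [p,q] (with p < q) to q − p.
As a 9×27 matrix over Z this has rank 8, with invariant factors (1,1,1,1,1,1,1,1).

Boundary ∂_2: C_2 → C_1 acts by ∂[p,q,r] = [q,r] − [p,r] + [p,q]. For instance
  ∂egi = gi − ei + eg,
  ∂chi = hi − ci + ch.
The resulting 27×18 matrix has rank 17, and its Smith normal form has invariant factors (1,1,1,1,1,1,1,1,1,1,1,1,1,1,1,1,1).

From H_k ≅ ker(∂_k) / im(∂_{k+1}) we obtain:

  H_0: rank C_0 − rank ∂_1 = 9 − 8 = 1, and the invariant factors of ∂_1 are all 1, so H_0 = Z.
  H_1: rank ker ∂_1 − rank ∂_2 = (27 − 8) − 17 = 2, and the invariant factors of ∂_2 are all 1, so H_1 = Z^2.
  H_2: rank ker ∂_2 − rank ∂_3 = (18 − 17) − 0 = 1, and there is no ∂_3, so H_2 = Z.

(K is a triangulation of the torus T^2.)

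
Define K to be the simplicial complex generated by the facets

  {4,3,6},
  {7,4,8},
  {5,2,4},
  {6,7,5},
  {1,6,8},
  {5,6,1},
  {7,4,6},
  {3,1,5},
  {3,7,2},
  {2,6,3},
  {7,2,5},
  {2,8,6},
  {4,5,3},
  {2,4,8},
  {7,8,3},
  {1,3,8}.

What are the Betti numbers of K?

b_0 = 1, b_1 = 2, b_2 = 1.

We work with the vertex ordering 1 < 2 < 3 < 4 < 5 < 6 < 7 < 8. The simplices of K, each written with vertices in increasing order, are:

  0-simplices (8): [1], [2], [3], [4], [5], [6], [7], [8]
  1-simplices (24): (24 of them)
  2-simplices (16): [1,3,5], [1,3,8], [1,5,6], [1,6,8], [2,3,6], [2,3,7], [2,4,5], [2,4,8], [2,5,7], [2,6,8], [3,4,5], [3,4,6], [3,7,8], [4,6,7], [4,7,8], [5,6,7]

giving chain groups C_0 ≅ Z^8, C_1 ≅ Z^24, C_2 ≅ Z^16.

Boundary ∂_1: C_1 → C_0 sends each edge [p,q] (with p < q) to q − p.
The resulting 8×24 matrix has rank 7, and its Smith normal form has invariant factors (1,1,1,1,1,1,1).

The boundary map ∂_2: C_2 → C_1 sends each 2-simplex [p,q,r] to [q,r] − [p,r] + [p,q]. For instance
  ∂[2,5,7] = [5,7] − [2,7] + [2,5],
  ∂[4,6,7] = [6,7] − [4,7] + [4,6].
The resulting 24×16 matrix has rank 15, and its Smith normal form has invariant factors (1,1,1,1,1,1,1,1,1,1,1,1,1,1,1).

Reading off H_k = ker ∂_k / im ∂_{k+1}:

  H_0: rank C_0 − rank ∂_1 = 8 − 7 = 1, and the invariant factors of ∂_1 are all 1, so H_0 = Z.
  H_1: rank ker ∂_1 − rank ∂_2 = (24 − 7) − 15 = 2, and the invariant factors of ∂_2 are all 1, so H_1 = Z^2.
  H_2: rank ker ∂_2 − rank ∂_3 = (16 − 15) − 0 = 1, and there is no ∂_3, so H_2 = Z.

Hence the Betti numbers are b_0 = 1, b_1 = 2, b_2 = 1.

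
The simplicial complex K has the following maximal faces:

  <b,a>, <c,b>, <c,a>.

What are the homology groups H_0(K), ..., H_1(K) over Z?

Fix the vertex order a < b < c and write every simplex with vertices in increasing order. Then dim K = 1 and the simplices of K are:

  0-simplices (3): a, b, c
  1-simplices (3): ab, ac, bc

so the chain groups are C_0 ≅ Z^3, C_1 ≅ Z^3.

The boundary map ∂_1: C_1 → C_0 is given by ∂[p,q] = [q] − [p].
The 3×3 boundary matrix has rank 2 and Smith normal form diag(1,1).

Now H_k = ker ∂_k / im ∂_{k+1}, so:

  H_0: rank C_0 − rank ∂_1 = 3 − 2 = 1, and the invariant factors of ∂_1 are all 1, so H_0 = Z.
  H_1: rank ker ∂_1 − rank ∂_2 = (3 − 2) − 0 = 1, and there is no ∂_2, so H_1 = Z.

H_0 = Z,  H_1 = Z.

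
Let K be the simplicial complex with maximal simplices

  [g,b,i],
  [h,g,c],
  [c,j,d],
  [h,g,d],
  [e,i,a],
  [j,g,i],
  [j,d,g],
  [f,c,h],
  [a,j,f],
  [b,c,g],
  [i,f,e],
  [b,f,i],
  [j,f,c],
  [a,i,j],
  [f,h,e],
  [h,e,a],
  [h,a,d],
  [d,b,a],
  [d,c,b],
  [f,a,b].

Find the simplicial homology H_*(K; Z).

H_0 = Z,  H_1 = Z ⊕ Z/2,  H_2 = 0.

Fix the vertex order a < b < c < d < e < f < g < h < i < j and write every simplex with vertices in increasing order. Then dim K = 2 and the simplices of K are:

  0-simplices (10): a, b, c, d, e, f, g, h, i, j
  1-simplices (30): ab, ad, ae, af, ah, ai, aj, bc, bd, bf, bg, bi, cd, cf, cg, ch, cj, dg, dh, dj, ef, eh, ei, fh, fi, fj, gh, gi, gj, ij
  2-simplices (20): abd, abf, adh, aeh, aei, afj, aij, bcd, bcg, bfi, bgi, cdj, cfh, cfj, cgh, dgh, dgj, efh, efi, gij

giving chain groups C_0 ≅ Z^10, C_1 ≅ Z^30, C_2 ≅ Z^20.

Boundary ∂_1: C_1 → C_0 sends each edge [p,q] (with p < q) to q − p.
The resulting 10×30 matrix has rank 9, and its Smith normal form has invariant factors (1,1,1,1,1,1,1,1,1).

The boundary map ∂_2: C_2 → C_1 maps a triangle to the signed sum of its edges. For instance
  ∂adh = dh − ah + ad,
  ∂dgh = gh − dh + dg.
As a 30×20 matrix over Z this has rank 20, with invariant factors (1,1,1,1,1,1,1,1,1,1,1,1,1,1,1,1,1,1,1,2).

From H_k ≅ ker(∂_k) / im(∂_{k+1}) we obtain:

  H_0: rank C_0 − rank ∂_1 = 10 − 9 = 1, and the invariant factors of ∂_1 are all 1, so H_0 = Z.
  H_1: rank ker ∂_1 − rank ∂_2 = (30 − 9) − 20 = 1, and ∂_2 has invariant factor 2 > 1, so H_1 = Z ⊕ Z/2.
  H_2: rank ker ∂_2 − rank ∂_3 = (20 − 20) − 0 = 0, and there is no ∂_3, so H_2 = 0.

As a check, the Euler characteristic is 10 − 30 + 20 = 0, which agrees with 1 − 1 + 0 = 0.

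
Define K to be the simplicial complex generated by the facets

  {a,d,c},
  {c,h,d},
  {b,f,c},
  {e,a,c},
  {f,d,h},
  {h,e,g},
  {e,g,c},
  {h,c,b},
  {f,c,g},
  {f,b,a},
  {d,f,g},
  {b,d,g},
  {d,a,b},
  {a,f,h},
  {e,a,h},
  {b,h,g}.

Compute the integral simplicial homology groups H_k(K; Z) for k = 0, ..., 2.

We work with the vertex ordering a < b < c < d < e < f < g < h. The simplices of K, each written with vertices in increasing order, are:

  0-simplices (8): a, b, c, d, e, f, g, h
  1-simplices (24): ab, ac, ad, ae, af, ah, bc, bd, bf, bg, bh, cd, ce, cf, cg, ch, df, dg, dh, eg, eh, fg, fh, gh
  2-simplices (16): abd, abf, acd, ace, aeh, afh, bcf, bch, bdg, bgh, cdh, ceg, cfg, dfg, dfh, egh

giving chain groups C_0 ≅ Z^8, C_1 ≅ Z^24, C_2 ≅ Z^16.

Boundary ∂_1: C_1 → C_0 maps an edge to its endpoints' difference, ∂[p,q] = q − p. For instance
  ∂bh = h − b.
The 8×24 boundary matrix has rank 7 and Smith normal form diag(1,1,1,1,1,1,1).

Boundary ∂_2: C_2 → C_1 maps a triangle to the signed sum of its edges. For instance
  ∂ace = ce − ae + ac,
  ∂bcf = cf − bf + bc.
As a 24×16 matrix over Z this has rank 15, with invariant factors (1,1,1,1,1,1,1,1,1,1,1,1,1,1,1).

Now H_k = ker ∂_k / im ∂_{k+1}, so:

  H_0: rank C_0 − rank ∂_1 = 8 − 7 = 1, and the invariant factors of ∂_1 are all 1, so H_0 ≅ Z.
  H_1: rank ker ∂_1 − rank ∂_2 = (24 − 7) − 15 = 2, and the invariant factors of ∂_2 are all 1, so H_1 ≅ Z^2.
  H_2: rank ker ∂_2 − rank ∂_3 = (16 − 15) − 0 = 1, and there is no ∂_3, so H_2 ≅ Z.

H_0 ≅ Z,  H_1 ≅ Z^2,  H_2 ≅ Z.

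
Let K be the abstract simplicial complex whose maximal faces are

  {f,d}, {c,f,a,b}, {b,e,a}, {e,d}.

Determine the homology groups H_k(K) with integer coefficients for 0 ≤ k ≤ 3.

K has 6 vertices, 10 edges, 5 triangles, 1 3-simplex.
rank ∂_0 = 0, rank ∂_1 = 5 ⇒ b_0 = 6 − 0 − 5 = 1; all invariant factors of ∂_1 are 1 so no torsion. So H_0 = Z.
rank ∂_1 = 5, rank ∂_2 = 4 ⇒ b_1 = 10 − 5 − 4 = 1; all invariant factors of ∂_2 are 1 so no torsion. So H_1 = Z.
rank ∂_2 = 4, rank ∂_3 = 1 ⇒ b_2 = 5 − 4 − 1 = 0; all invariant factors of ∂_3 are 1 so no torsion. So H_2 = 0.
rank ∂_3 = 1, rank ∂_4 = 0 ⇒ b_3 = 1 − 1 − 0 = 0. So H_3 = 0.

H_0 ≅ Z,  H_1 ≅ Z,  H_2 = 0,  H_3 = 0.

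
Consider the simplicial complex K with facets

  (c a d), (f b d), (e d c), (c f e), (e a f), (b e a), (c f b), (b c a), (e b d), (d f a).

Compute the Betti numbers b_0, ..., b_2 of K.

b_0 = 1, b_1 = 0, b_2 = 0.

Order the vertices as a < b < c < d < e < f. Listing each simplex with vertices in this order, K has dimension 2 with simplices:

  0-simplices (6): a, b, c, d, e, f
  1-simplices (15): ab, ac, ad, ae, af, bc, bd, be, bf, cd, ce, cf, de, df, ef
  2-simplices (10): abc, abe, acd, adf, aef, bcf, bde, bdf, cde, cef

so the chain groups are C_0 ≅ Z^6, C_1 ≅ Z^15, C_2 ≅ Z^10.

The boundary map ∂_1: C_1 → C_0 is given by ∂[p,q] = [q] − [p]. For instance
  ∂df = f − d.
The 6×15 boundary matrix has rank 5 and Smith normal form diag(1,1,1,1,1).

∂_2: C_2 → C_1 acts by ∂[p,q,r] = [q,r] − [p,r] + [p,q]. For instance
  ∂abc = bc − ac + ab,
  ∂cef = ef − cf + ce.
As a 15×10 matrix over Z this has rank 10, with invariant factors (1,1,1,1,1,1,1,1,1,2).

Now H_k = ker ∂_k / im ∂_{k+1}, so:

  H_0: rank C_0 − rank ∂_1 = 6 − 5 = 1, and the invariant factors of ∂_1 are all 1, so H_0 ≅ Z.
  H_1: rank ker ∂_1 − rank ∂_2 = (15 − 5) − 10 = 0, and ∂_2 has invariant factor 2 > 1, so H_1 ≅ Z/2Z.
  H_2: rank ker ∂_2 − rank ∂_3 = (10 − 10) − 0 = 0, and there is no ∂_3, so H_2 ≅ 0.

As a check, the Euler characteristic is 6 − 15 + 10 = 1, which agrees with 1 − 0 + 0 = 1.
(K is a triangulation of the real projective plane RP^2.)

Hence the Betti numbers are b_0 = 1, b_1 = 0, b_2 = 0.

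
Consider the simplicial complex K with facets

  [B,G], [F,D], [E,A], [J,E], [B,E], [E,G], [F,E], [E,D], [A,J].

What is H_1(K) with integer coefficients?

Take the total order A < B < D < E < F < G < J on the vertex set. Then K (dimension 1) consists of the simplices:

  0-simplices (7): A, B, D, E, F, G, J
  1-simplices (9): AE, AJ, BE, BG, DE, DF, EF, EG, EJ

Hence C_0 ≅ Z^7, C_1 ≅ Z^9.

The boundary map ∂_1: C_1 → C_0 is given by ∂[p,q] = [q] − [p]. For instance
  ∂EF = F − E.
This gives a 7×9 integer matrix of rank 6; reducing to Smith normal form yields diagonal entries (1,1,1,1,1,1).

Reading off H_k = ker ∂_k / im ∂_{k+1}:

  H_1: rank ker ∂_1 − rank ∂_2 = (9 − 6) − 0 = 3, and there is no ∂_2, so H_1 = Z^3.

H_1 = Z^3.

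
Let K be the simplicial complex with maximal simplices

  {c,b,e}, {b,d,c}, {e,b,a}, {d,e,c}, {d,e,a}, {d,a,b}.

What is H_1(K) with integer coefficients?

Fix the vertex order a < b < c < d < e and write every simplex with vertices in increasing order. Then dim K = 2 and the simplices of K are:

  0-simplices (5): a, b, c, d, e
  1-simplices (9): ab, ad, ae, bc, bd, be, cd, ce, de
  2-simplices (6): abd, abe, ade, bcd, bce, cde

so the chain groups are C_0 ≅ Z^5, C_1 ≅ Z^9, C_2 ≅ Z^6.

Boundary ∂_1: C_1 → C_0 maps an edge to its endpoints' difference, ∂[p,q] = q − p. For instance
  ∂bd = d − b.
The resulting 5×9 matrix has rank 4, and its Smith normal form has invariant factors (1,1,1,1).

∂_2: C_2 → C_1 sends each 2-simplex [p,q,r] to [q,r] − [p,r] + [p,q]. For instance
  ∂cde = de − ce + cd,
  ∂abe = be − ae + ab.
The 9×6 boundary matrix has rank 5 and Smith normal form diag(1,1,1,1,1).

Computing H_k = (kernel of ∂_k) / (image of ∂_{k+1}):

  H_1: rank ker ∂_1 − rank ∂_2 = (9 − 4) − 5 = 0, and the invariant factors of ∂_2 are all 1, so H_1 ≅ 0.

H_1 ≅ 0.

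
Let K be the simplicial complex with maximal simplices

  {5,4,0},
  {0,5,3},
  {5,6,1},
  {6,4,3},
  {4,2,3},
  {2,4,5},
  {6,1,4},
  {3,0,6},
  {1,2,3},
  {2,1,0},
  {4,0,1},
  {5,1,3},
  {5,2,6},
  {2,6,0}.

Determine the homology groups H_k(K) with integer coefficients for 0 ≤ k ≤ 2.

Take the total order 0 < 1 < 2 < 3 < 4 < 5 < 6 on the vertex set. Then K (dimension 2) consists of the simplices:

  0-simplices (7): [0], [1], [2], [3], [4], [5], [6]
  1-simplices (21): [0,1], [0,2], [0,3], [0,4], [0,5], [0,6], [1,2], [1,3], [1,4], [1,5], [1,6], [2,3], [2,4], [2,5], [2,6], [3,4], [3,5], [3,6], [4,5], [4,6], [5,6]
  2-simplices (14): [0,1,2], [0,1,4], [0,2,6], [0,3,5], [0,3,6], [0,4,5], [1,2,3], [1,3,5], [1,4,6], [1,5,6], [2,3,4], [2,4,5], [2,5,6], [3,4,6]

so the chain groups are C_0 ≅ Z^7, C_1 ≅ Z^21, C_2 ≅ Z^14.

∂_1: C_1 → C_0 maps an edge to its endpoints' difference, ∂[p,q] = q − p.
As a 7×21 matrix over Z this has rank 6, with invariant factors (1,1,1,1,1,1).

The boundary map ∂_2: C_2 → C_1 sends each 2-simplex [p,q,r] to [q,r] − [p,r] + [p,q]. For instance
  ∂[0,3,6] = [3,6] − [0,6] + [0,3],
  ∂[1,4,6] = [4,6] − [1,6] + [1,4].
As a 21×14 matrix over Z this has rank 13, with invariant factors (1,1,1,1,1,1,1,1,1,1,1,1,1).

From H_k ≅ ker(∂_k) / im(∂_{k+1}) we obtain:

  H_0: rank C_0 − rank ∂_1 = 7 − 6 = 1, and the invariant factors of ∂_1 are all 1, so H_0 = Z.
  H_1: rank ker ∂_1 − rank ∂_2 = (21 − 6) − 13 = 2, and the invariant factors of ∂_2 are all 1, so H_1 = Z^2.
  H_2: rank ker ∂_2 − rank ∂_3 = (14 − 13) − 0 = 1, and there is no ∂_3, so H_2 = Z.

As a check, the Euler characteristic is 7 − 21 + 14 = 0, which agrees with 1 − 2 + 1 = 0.
(K is a triangulation of the torus T^2.)

H_0 = Z,  H_1 = Z^2,  H_2 = Z.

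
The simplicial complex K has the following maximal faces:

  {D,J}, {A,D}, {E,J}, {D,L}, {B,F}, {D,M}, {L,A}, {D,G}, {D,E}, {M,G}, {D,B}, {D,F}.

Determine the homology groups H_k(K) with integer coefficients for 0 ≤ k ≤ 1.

H_0 ≅ Z,  H_1 ≅ Z^4.

Order the vertices as A < B < D < E < F < G < J < L < M. Listing each simplex with vertices in this order, K has dimension 1 with simplices:

  0-simplices (9): A, B, D, E, F, G, J, L, M
  1-simplices (12): AD, AL, BD, BF, DE, DF, DG, DJ, DL, DM, EJ, GM

Hence C_0 ≅ Z^9, C_1 ≅ Z^12.

The boundary map ∂_1: C_1 → C_0 maps an edge to its endpoints' difference, ∂[p,q] = q − p. For instance
  ∂DJ = J − D.
As a 9×12 matrix over Z this has rank 8, with invariant factors (1,1,1,1,1,1,1,1).

Now H_k = ker ∂_k / im ∂_{k+1}, so:

  H_0: rank C_0 − rank ∂_1 = 9 − 8 = 1, and the invariant factors of ∂_1 are all 1, so H_0 = Z.
  H_1: rank ker ∂_1 − rank ∂_2 = (12 − 8) − 0 = 4, and there is no ∂_2, so H_1 = Z^4.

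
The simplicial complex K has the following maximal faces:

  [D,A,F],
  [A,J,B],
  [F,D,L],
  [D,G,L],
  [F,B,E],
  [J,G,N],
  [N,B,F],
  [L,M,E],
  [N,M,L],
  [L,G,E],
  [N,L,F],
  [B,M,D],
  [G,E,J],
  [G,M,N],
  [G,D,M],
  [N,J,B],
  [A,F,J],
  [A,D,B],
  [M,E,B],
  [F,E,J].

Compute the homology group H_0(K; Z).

Fix the vertex order A < B < D < E < F < G < J < L < M < N and write every simplex with vertices in increasing order. Then dim K = 2 and the simplices of K are:

  0-simplices (10): A, B, D, E, F, G, J, L, M, N
  1-simplices (30): AB, AD, AF, AJ, BD, BE, BF, BJ, BM, BN, DF, DG, DL, DM, EF, EG, EJ, EL, EM, FJ, FL, FN, GJ, GL, GM, GN, JN, LM, LN, MN
  2-simplices (20): ABD, ABJ, ADF, AFJ, BDM, BEF, BEM, BFN, BJN, DFL, DGL, DGM, EFJ, EGJ, EGL, ELM, FLN, GJN, GMN, LMN

so the chain groups are C_0 ≅ Z^10, C_1 ≅ Z^30, C_2 ≅ Z^20.

∂_1: C_1 → C_0 sends each edge [p,q] (with p < q) to q − p. For instance
  ∂LM = M − L.
The resulting 10×30 matrix has rank 9, and its Smith normal form has invariant factors (1,1,1,1,1,1,1,1,1).

The boundary map ∂_2: C_2 → C_1 sends each 2-simplex [p,q,r] to [q,r] − [p,r] + [p,q]. For instance
  ∂AFJ = FJ − AJ + AF,
  ∂BEF = EF − BF + BE.
The 30×20 boundary matrix has rank 20 and Smith normal form diag(1,1,1,1,1,1,1,1,1,1,1,1,1,1,1,1,1,1,1,2).

Now H_k = ker ∂_k / im ∂_{k+1}, so:

  H_0: rank C_0 − rank ∂_1 = 10 − 9 = 1, and the invariant factors of ∂_1 are all 1, so H_0 ≅ Z.

H_0 ≅ Z.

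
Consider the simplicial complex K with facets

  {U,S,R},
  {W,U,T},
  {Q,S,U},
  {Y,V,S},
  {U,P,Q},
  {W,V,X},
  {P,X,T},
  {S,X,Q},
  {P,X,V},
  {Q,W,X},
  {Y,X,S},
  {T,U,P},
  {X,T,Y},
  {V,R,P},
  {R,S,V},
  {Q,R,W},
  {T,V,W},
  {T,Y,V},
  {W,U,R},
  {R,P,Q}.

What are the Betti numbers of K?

b_0 = 1, b_1 = 1, b_2 = 0.

Order the vertices as P < Q < R < S < T < U < V < W < X < Y. Listing each simplex with vertices in this order, K has dimension 2 with simplices:

  0-simplices (10): P, Q, R, S, T, U, V, W, X, Y
  1-simplices (30): PQ, PR, PT, PU, PV, PX, QR, QS, QU, QW, QX, RS, RU, RV, RW, SU, SV, SX, SY, TU, TV, TW, TX, TY, UW, VW, VX, VY, WX, XY
  2-simplices (20): PQR, PQU, PRV, PTU, PTX, PVX, QRW, QSU, QSX, QWX, RSU, RSV, RUW, SVY, SXY, TUW, TVW, TVY, TXY, VWX

giving chain groups C_0 ≅ Z^10, C_1 ≅ Z^30, C_2 ≅ Z^20.

Boundary ∂_1: C_1 → C_0 is given by ∂[p,q] = [q] − [p].
The 10×30 boundary matrix has rank 9 and Smith normal form diag(1,1,1,1,1,1,1,1,1).

∂_2: C_2 → C_1 sends each 2-simplex [p,q,r] to [q,r] − [p,r] + [p,q]. For instance
  ∂SVY = VY − SY + SV,
  ∂QSU = SU − QU + QS.
As a 30×20 matrix over Z this has rank 20, with invariant factors (1,1,1,1,1,1,1,1,1,1,1,1,1,1,1,1,1,1,1,2).

Reading off H_k = ker ∂_k / im ∂_{k+1}:

  H_0: rank C_0 − rank ∂_1 = 10 − 9 = 1, and the invariant factors of ∂_1 are all 1, so H_0 ≅ Z.
  H_1: rank ker ∂_1 − rank ∂_2 = (30 − 9) − 20 = 1, and ∂_2 has invariant factor 2 > 1, so H_1 ≅ Z ⊕ Z/2.
  H_2: rank ker ∂_2 − rank ∂_3 = (20 − 20) − 0 = 0, and there is no ∂_3, so H_2 ≅ 0.

As a check, the Euler characteristic is 10 − 30 + 20 = 0, which agrees with 1 − 1 + 0 = 0.

Hence the Betti numbers are b_0 = 1, b_1 = 1, b_2 = 0.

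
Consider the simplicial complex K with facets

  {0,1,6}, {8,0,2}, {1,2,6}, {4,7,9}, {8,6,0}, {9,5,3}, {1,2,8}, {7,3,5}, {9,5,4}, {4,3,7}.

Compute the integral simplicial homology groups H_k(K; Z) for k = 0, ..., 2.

We work with the vertex ordering 0 < 1 < 2 < 3 < 4 < 5 < 6 < 7 < 8 < 9. The simplices of K, each written with vertices in increasing order, are:

  0-simplices (10): [0], [1], [2], [3], [4], [5], [6], [7], [8], [9]
  1-simplices (20): [0,1], [0,2], [0,6], [0,8], [1,2], [1,6], [1,8], [2,6], [2,8], [3,4], [3,5], [3,7], [3,9], [4,5], [4,7], [4,9], [5,7], [5,9], [6,8], [7,9]
  2-simplices (10): [0,1,6], [0,2,8], [0,6,8], [1,2,6], [1,2,8], [3,4,7], [3,5,7], [3,5,9], [4,5,9], [4,7,9]

giving chain groups C_0 ≅ Z^10, C_1 ≅ Z^20, C_2 ≅ Z^10.

Boundary ∂_1: C_1 → C_0 sends each edge [p,q] (with p < q) to q − p.
As a 10×20 matrix over Z this has rank 8, with invariant factors (1,1,1,1,1,1,1,1).

The boundary map ∂_2: C_2 → C_1 maps a triangle to the signed sum of its edges. For instance
  ∂[3,5,9] = [5,9] − [3,9] + [3,5],
  ∂[3,5,7] = [5,7] − [3,7] + [3,5].
This gives a 20×10 integer matrix of rank 10; reducing to Smith normal form yields diagonal entries (1,1,1,1,1,1,1,1,1,1).

From H_k ≅ ker(∂_k) / im(∂_{k+1}) we obtain:

  H_0: rank C_0 − rank ∂_1 = 10 − 8 = 2, and the invariant factors of ∂_1 are all 1, so H_0 = Z^2.
  H_1: rank ker ∂_1 − rank ∂_2 = (20 − 8) − 10 = 2, and the invariant factors of ∂_2 are all 1, so H_1 = Z^2.
  H_2: rank ker ∂_2 − rank ∂_3 = (10 − 10) − 0 = 0, and there is no ∂_3, so H_2 = 0.

H_0 = Z^2,  H_1 = Z^2,  H_2 = 0.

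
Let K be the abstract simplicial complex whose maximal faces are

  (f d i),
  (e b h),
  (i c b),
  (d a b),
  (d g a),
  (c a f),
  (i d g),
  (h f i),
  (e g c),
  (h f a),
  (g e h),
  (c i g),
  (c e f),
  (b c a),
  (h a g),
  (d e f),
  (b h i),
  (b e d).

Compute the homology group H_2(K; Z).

Fix the vertex order a < b < c < d < e < f < g < h < i and write every simplex with vertices in increasing order. Then dim K = 2 and the simplices of K are:

  0-simplices (9): a, b, c, d, e, f, g, h, i
  1-simplices (27): ab, ac, ad, af, ag, ah, bc, bd, be, bh, bi, ce, cf, cg, ci, de, df, dg, di, ef, eg, eh, fh, fi, gh, gi, hi
  2-simplices (18): abc, abd, acf, adg, afh, agh, bci, bde, beh, bhi, cef, ceg, cgi, def, dfi, dgi, egh, fhi

giving chain groups C_0 ≅ Z^9, C_1 ≅ Z^27, C_2 ≅ Z^18.

∂_1: C_1 → C_0 is given by ∂[p,q] = [q] − [p].
The 9×27 boundary matrix has rank 8 and Smith normal form diag(1,1,1,1,1,1,1,1).

∂_2: C_2 → C_1 acts by ∂[p,q,r] = [q,r] − [p,r] + [p,q]. For instance
  ∂bde = de − be + bd,
  ∂abd = bd − ad + ab.
As a 27×18 matrix over Z this has rank 17, with invariant factors (1,1,1,1,1,1,1,1,1,1,1,1,1,1,1,1,1).

From H_k ≅ ker(∂_k) / im(∂_{k+1}) we obtain:

  H_2: rank ker ∂_2 − rank ∂_3 = (18 − 17) − 0 = 1, and there is no ∂_3, so H_2 ≅ Z.

(K is a triangulation of the torus T^2.)

H_2 = Z.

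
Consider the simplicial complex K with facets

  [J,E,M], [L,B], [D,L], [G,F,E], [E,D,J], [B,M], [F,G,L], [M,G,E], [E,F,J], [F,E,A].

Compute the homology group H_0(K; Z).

Fix the vertex order A < B < D < E < F < G < J < L < M and write every simplex with vertices in increasing order. Then dim K = 2 and the simplices of K are:

  0-simplices (9): A, B, D, E, F, G, J, L, M
  1-simplices (17): AE, AF, BL, BM, DE, DJ, DL, EF, EG, EJ, EM, FG, FJ, FL, GL, GM, JM
  2-simplices (7): AEF, DEJ, EFG, EFJ, EGM, EJM, FGL

giving chain groups C_0 ≅ Z^9, C_1 ≅ Z^17, C_2 ≅ Z^7.

∂_1: C_1 → C_0 maps an edge to its endpoints' difference, ∂[p,q] = q − p.
This gives a 9×17 integer matrix of rank 8; reducing to Smith normal form yields diagonal entries (1,1,1,1,1,1,1,1).

∂_2: C_2 → C_1 sends each 2-simplex [p,q,r] to [q,r] − [p,r] + [p,q]. For instance
  ∂EFJ = FJ − EJ + EF,
  ∂AEF = EF − AF + AE.
The 17×7 boundary matrix has rank 7 and Smith normal form diag(1,1,1,1,1,1,1).

Computing H_k = (kernel of ∂_k) / (image of ∂_{k+1}):

  H_0: rank C_0 − rank ∂_1 = 9 − 8 = 1, and the invariant factors of ∂_1 are all 1, so H_0 ≅ Z.

H_0 = Z.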